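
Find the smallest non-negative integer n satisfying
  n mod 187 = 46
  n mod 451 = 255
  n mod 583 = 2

11079

gcd(187, 451) = 11 and 11 | (255 − 46), so the pair is consistent; merging gives n ≡ 3412 (mod 7667), where 7667 = lcm(187, 451).
gcd(7667, 583) = 11 and 11 | (2 − 3412), so the pair is consistent; merging gives n ≡ 11079 (mod 406351), where 406351 = lcm(7667, 583).
The solution is unique modulo lcm(187, 451, 583) = 406351.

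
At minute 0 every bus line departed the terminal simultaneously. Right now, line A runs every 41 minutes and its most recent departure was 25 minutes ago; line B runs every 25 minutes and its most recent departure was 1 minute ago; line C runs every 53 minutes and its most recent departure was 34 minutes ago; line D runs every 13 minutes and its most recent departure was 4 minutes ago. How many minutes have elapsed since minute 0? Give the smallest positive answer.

The moduli are pairwise coprime; N = 41·25·53·13 = 706225.
N/41 = 17225; 17225 ≡ 5 (mod 41); 5·33 ≡ 1, so inverse 33.
N/25 = 28249; 28249 ≡ 24 (mod 25); 24·24 ≡ 1, so inverse 24.
N/53 = 13325; 13325 ≡ 22 (mod 53); 22·41 ≡ 1, so inverse 41.
N/13 = 54325; 54325 ≡ 11 (mod 13); 11·6 ≡ 1, so inverse 6.
t ≡ 25·17225·33 + 1·28249·24 + 34·13325·41 + 4·54325·6 = 34767451.
34767451 mod 706225 = 162426.

162426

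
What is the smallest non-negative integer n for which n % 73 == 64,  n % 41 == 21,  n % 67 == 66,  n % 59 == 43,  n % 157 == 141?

From n ≡ 64 (mod 73) write n = 64 + 73t. Substituting into n ≡ 21 (mod 41) gives 73t ≡ 39 (mod 41), and since 32⁻¹ ≡ 9 (mod 41), t ≡ 23. Hence n ≡ 64 + 73·23 = 1743 (mod 2993).
From n ≡ 1743 (mod 2993) write n = 1743 + 2993t. Substituting into n ≡ 66 (mod 67) gives 2993t ≡ 65 (mod 67), and since 45⁻¹ ≡ 3 (mod 67), t ≡ 61. Hence n ≡ 1743 + 2993·61 = 184316 (mod 200531).
From n ≡ 184316 (mod 200531) write n = 184316 + 200531t. Substituting into n ≡ 43 (mod 59) gives 200531t ≡ 43 (mod 59), and since 49⁻¹ ≡ 53 (mod 59), t ≡ 37. Hence n ≡ 184316 + 200531·37 = 7603963 (mod 11831329).
From n ≡ 7603963 (mod 11831329) write n = 7603963 + 11831329t. Substituting into n ≡ 141 (mod 157) gives 11831329t ≡ 2 (mod 157), and since 123⁻¹ ≡ 60 (mod 157), t ≡ 120. Hence n ≡ 7603963 + 11831329·120 = 1427363443 (mod 1857518653).

1427363443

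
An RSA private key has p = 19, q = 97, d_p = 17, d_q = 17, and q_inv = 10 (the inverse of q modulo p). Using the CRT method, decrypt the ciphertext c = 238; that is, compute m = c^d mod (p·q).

m₁ = c^(d_p) mod p: c ≡ 10 (mod 19), and 10^17 mod 19 = 2.
m₂ = c^(d_q) mod q: c ≡ 44 (mod 97), and 44^17 mod 97 = 65.
h = q_inv·(m₁ − m₂) mod p = 10·(2 − 65) mod 19 = 16.
m = m₂ + h·q = 65 + 16·97 = 1617.

1617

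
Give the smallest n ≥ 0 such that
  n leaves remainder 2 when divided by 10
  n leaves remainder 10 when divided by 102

gcd(10, 102) = 2 and 2 | (10 − 2), so the pair is consistent; merging gives n ≡ 112 (mod 510), where 510 = lcm(10, 102).
The solution is unique modulo lcm(10, 102) = 510.

112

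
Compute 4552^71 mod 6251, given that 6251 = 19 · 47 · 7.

Mod 19: 4552 ≡ 11; by Fermat, exponent reduces to 71 mod 18 = 17; 11^17 ≡ 7 (mod 19).
Mod 47: 4552 ≡ 40; by Fermat, exponent reduces to 71 mod 46 = 25; 40^25 ≡ 45 (mod 47).
Mod 7: 4552 ≡ 2; by Fermat, exponent reduces to 71 mod 6 = 5; 2^5 ≡ 4 (mod 7).
Combine by CRT: x ≡ 7 (mod 19), x ≡ 45 (mod 47), x ≡ 4 (mod 7) ⇒ x ≡ 1831 (mod 6251).

1831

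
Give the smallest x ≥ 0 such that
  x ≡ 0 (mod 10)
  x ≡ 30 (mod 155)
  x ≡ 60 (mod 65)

gcd(10, 155) = 5 and 5 | (30 − 0), so the pair is consistent; merging gives x ≡ 30 (mod 310), where 310 = lcm(10, 155).
gcd(310, 65) = 5 and 5 | (60 − 30), so the pair is consistent; merging gives x ≡ 3440 (mod 4030), where 4030 = lcm(310, 65).
The solution is unique modulo lcm(10, 155, 65) = 4030.

3440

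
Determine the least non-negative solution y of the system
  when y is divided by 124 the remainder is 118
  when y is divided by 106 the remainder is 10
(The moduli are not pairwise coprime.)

5946

gcd(124, 106) = 2 and 2 | (10 − 118), so the pair is consistent; merging gives y ≡ 5946 (mod 6572), where 6572 = lcm(124, 106).
The solution is unique modulo lcm(124, 106) = 6572.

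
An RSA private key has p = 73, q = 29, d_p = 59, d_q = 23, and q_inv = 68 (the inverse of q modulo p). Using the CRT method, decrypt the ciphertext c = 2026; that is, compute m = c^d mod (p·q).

1205

m₁ = c^(d_p) mod p: c ≡ 55 (mod 73), and 55^59 mod 73 = 37.
m₂ = c^(d_q) mod q: c ≡ 25 (mod 29), and 25^23 mod 29 = 16.
h = q_inv·(m₁ − m₂) mod p = 68·(37 − 16) mod 73 = 41.
m = m₂ + h·q = 16 + 41·29 = 1205.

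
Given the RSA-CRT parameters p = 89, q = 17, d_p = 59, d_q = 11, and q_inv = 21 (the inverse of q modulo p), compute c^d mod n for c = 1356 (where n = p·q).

633

m₁ = c^(d_p) mod p: c ≡ 21 (mod 89), and 21^59 mod 89 = 10.
m₂ = c^(d_q) mod q: c ≡ 13 (mod 17), and 13^11 mod 17 = 4.
h = q_inv·(m₁ − m₂) mod p = 21·(10 − 4) mod 89 = 37.
m = m₂ + h·q = 4 + 37·17 = 633.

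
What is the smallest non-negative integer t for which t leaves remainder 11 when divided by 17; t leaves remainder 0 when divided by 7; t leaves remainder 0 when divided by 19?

266

From t ≡ 11 (mod 17) write t = 11 + 17s. Substituting into t ≡ 0 (mod 7) gives 17s ≡ 3 (mod 7), and since 3⁻¹ ≡ 5 (mod 7), s ≡ 1. Hence t ≡ 11 + 17·1 = 28 (mod 119).
From t ≡ 28 (mod 119) write t = 28 + 119s. Substituting into t ≡ 0 (mod 19) gives 119s ≡ 10 (mod 19), and since 5⁻¹ ≡ 4 (mod 19), s ≡ 2. Hence t ≡ 28 + 119·2 = 266 (mod 2261).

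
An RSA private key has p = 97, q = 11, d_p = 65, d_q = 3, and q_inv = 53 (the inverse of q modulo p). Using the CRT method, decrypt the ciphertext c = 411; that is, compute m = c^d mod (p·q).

m₁ = c^(d_p) mod p: c ≡ 23 (mod 97), and 23^65 mod 97 = 29.
m₂ = c^(d_q) mod q: c ≡ 4 (mod 11), and 4^3 mod 11 = 9.
h = q_inv·(m₁ − m₂) mod p = 53·(29 − 9) mod 97 = 90.
m = m₂ + h·q = 9 + 90·11 = 999.

999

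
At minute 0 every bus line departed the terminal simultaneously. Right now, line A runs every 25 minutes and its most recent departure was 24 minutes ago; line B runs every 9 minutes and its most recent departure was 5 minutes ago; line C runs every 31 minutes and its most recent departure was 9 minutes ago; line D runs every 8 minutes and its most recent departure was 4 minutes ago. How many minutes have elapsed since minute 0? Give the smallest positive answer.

The moduli are pairwise coprime; N = 25·9·31·8 = 55800.
N/25 = 2232; 2232 ≡ 7 (mod 25); 7·18 ≡ 1, so inverse 18.
N/9 = 6200; 6200 ≡ 8 (mod 9); 8·8 ≡ 1, so inverse 8.
N/31 = 1800; 1800 ≡ 2 (mod 31); 2·16 ≡ 1, so inverse 16.
N/8 = 6975; 6975 ≡ 7 (mod 8); 7·7 ≡ 1, so inverse 7.
t ≡ 24·2232·18 + 5·6200·8 + 9·1800·16 + 4·6975·7 = 1666724.
1666724 mod 55800 = 48524.

48524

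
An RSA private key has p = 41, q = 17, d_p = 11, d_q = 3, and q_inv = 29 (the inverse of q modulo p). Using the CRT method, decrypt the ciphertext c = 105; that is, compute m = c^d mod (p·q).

m₁ = c^(d_p) mod p: c ≡ 23 (mod 41), and 23^11 mod 41 = 23.
m₂ = c^(d_q) mod q: c ≡ 3 (mod 17), and 3^3 mod 17 = 10.
h = q_inv·(m₁ − m₂) mod p = 29·(23 − 10) mod 41 = 8.
m = m₂ + h·q = 10 + 8·17 = 146.

146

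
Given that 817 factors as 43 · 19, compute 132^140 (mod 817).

552

Mod 43: 132 ≡ 3; by Fermat, exponent reduces to 140 mod 42 = 14; 3^14 ≡ 36 (mod 43).
Mod 19: 132 ≡ 18; by Fermat, exponent reduces to 140 mod 18 = 14; 18^14 ≡ 1 (mod 19).
Combine by CRT: x ≡ 36 (mod 43), x ≡ 1 (mod 19) ⇒ x ≡ 552 (mod 817).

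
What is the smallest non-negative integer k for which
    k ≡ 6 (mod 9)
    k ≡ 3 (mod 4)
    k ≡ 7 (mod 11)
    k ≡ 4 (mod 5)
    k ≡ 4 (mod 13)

The moduli are pairwise coprime; N = 9·4·11·5·13 = 25740.
N/9 = 2860; 2860 ≡ 7 (mod 9); 7·4 ≡ 1, so inverse 4.
N/4 = 6435; 6435 ≡ 3 (mod 4); 3·3 ≡ 1, so inverse 3.
N/11 = 2340; 2340 ≡ 8 (mod 11); 8·7 ≡ 1, so inverse 7.
N/5 = 5148; 5148 ≡ 3 (mod 5); 3·2 ≡ 1, so inverse 2.
N/13 = 1980; 1980 ≡ 4 (mod 13); 4·10 ≡ 1, so inverse 10.
k ≡ 6·2860·4 + 3·6435·3 + 7·2340·7 + 4·5148·2 + 4·1980·10 = 361599.
361599 mod 25740 = 1239.

1239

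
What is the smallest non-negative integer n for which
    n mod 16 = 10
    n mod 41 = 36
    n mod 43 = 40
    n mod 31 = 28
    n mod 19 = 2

The moduli are pairwise coprime; M = 16·41·43·31·19 = 16614512.
M/16 = 1038407; 1038407 ≡ 7 (mod 16); 7·7 ≡ 1, so inverse 7.
M/41 = 405232; 405232 ≡ 29 (mod 41); 29·17 ≡ 1, so inverse 17.
M/43 = 386384; 386384 ≡ 29 (mod 43); 29·3 ≡ 1, so inverse 3.
M/31 = 535952; 535952 ≡ 24 (mod 31); 24·22 ≡ 1, so inverse 22.
M/19 = 874448; 874448 ≡ 11 (mod 19); 11·7 ≡ 1, so inverse 7.
n ≡ 10·1038407·7 + 36·405232·17 + 40·386384·3 + 28·535952·22 + 2·874448·7 = 709445258.
709445258 mod 16614512 = 11635754.

11635754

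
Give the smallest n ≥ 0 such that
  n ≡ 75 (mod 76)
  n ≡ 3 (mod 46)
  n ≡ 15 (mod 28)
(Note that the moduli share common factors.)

gcd(76, 46) = 2 and 2 | (3 − 75), so the pair is consistent; merging gives n ≡ 1291 (mod 1748), where 1748 = lcm(76, 46).
gcd(1748, 28) = 4 and 4 | (15 − 1291), so the pair is consistent; merging gives n ≡ 3039 (mod 12236), where 12236 = lcm(1748, 28).
The solution is unique modulo lcm(76, 46, 28) = 12236.

3039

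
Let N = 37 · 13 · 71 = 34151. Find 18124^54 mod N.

Mod 37: 18124 ≡ 31; by Fermat, exponent reduces to 54 mod 36 = 18; 31^18 ≡ 36 (mod 37).
Mod 13: 18124 ≡ 2; by Fermat, exponent reduces to 54 mod 12 = 6; 2^6 ≡ 12 (mod 13).
Mod 71: 18124 ≡ 19; 19^54 ≡ 16 (mod 71).
Combine by CRT: x ≡ 36 (mod 37), x ≡ 12 (mod 13), x ≡ 16 (mod 71) ⇒ x ≡ 14429 (mod 34151).

14429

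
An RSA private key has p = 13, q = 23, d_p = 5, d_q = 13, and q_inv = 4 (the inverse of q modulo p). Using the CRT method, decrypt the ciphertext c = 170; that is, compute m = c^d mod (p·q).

196

m₁ = c^(d_p) mod p: c ≡ 1 (mod 13), and 1^5 mod 13 = 1.
m₂ = c^(d_q) mod q: c ≡ 9 (mod 23), and 9^13 mod 23 = 12.
h = q_inv·(m₁ − m₂) mod p = 4·(1 − 12) mod 13 = 8.
m = m₂ + h·q = 12 + 8·23 = 196.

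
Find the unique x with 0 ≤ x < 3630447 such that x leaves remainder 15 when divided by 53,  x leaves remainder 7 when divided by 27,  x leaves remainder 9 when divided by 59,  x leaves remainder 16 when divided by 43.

3195862

From x ≡ 15 (mod 53) write x = 15 + 53t. Substituting into x ≡ 7 (mod 27) gives 53t ≡ 19 (mod 27), and since 26⁻¹ ≡ 26 (mod 27), t ≡ 8. Hence x ≡ 15 + 53·8 = 439 (mod 1431).
From x ≡ 439 (mod 1431) write x = 439 + 1431t. Substituting into x ≡ 9 (mod 59) gives 1431t ≡ 42 (mod 59), and since 15⁻¹ ≡ 4 (mod 59), t ≡ 50. Hence x ≡ 439 + 1431·50 = 71989 (mod 84429).
From x ≡ 71989 (mod 84429) write x = 71989 + 84429t. Substituting into x ≡ 16 (mod 43) gives 84429t ≡ 9 (mod 43), and since 20⁻¹ ≡ 28 (mod 43), t ≡ 37. Hence x ≡ 71989 + 84429·37 = 3195862 (mod 3630447).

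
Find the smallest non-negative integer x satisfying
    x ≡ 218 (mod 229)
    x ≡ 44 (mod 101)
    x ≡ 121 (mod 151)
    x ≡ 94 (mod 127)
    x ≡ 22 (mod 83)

34922388466

From x ≡ 218 (mod 229) write x = 218 + 229t. Substituting into x ≡ 44 (mod 101) gives 229t ≡ 28 (mod 101), and since 27⁻¹ ≡ 15 (mod 101), t ≡ 16. Hence x ≡ 218 + 229·16 = 3882 (mod 23129).
From x ≡ 3882 (mod 23129) write x = 3882 + 23129t. Substituting into x ≡ 121 (mod 151) gives 23129t ≡ 14 (mod 151), and since 26⁻¹ ≡ 122 (mod 151), t ≡ 47. Hence x ≡ 3882 + 23129·47 = 1090945 (mod 3492479).
From x ≡ 1090945 (mod 3492479) write x = 1090945 + 3492479t. Substituting into x ≡ 94 (mod 127) gives 3492479t ≡ 79 (mod 127), and since 106⁻¹ ≡ 6 (mod 127), t ≡ 93. Hence x ≡ 1090945 + 3492479·93 = 325891492 (mod 443544833).
From x ≡ 325891492 (mod 443544833) write x = 325891492 + 443544833t. Substituting into x ≡ 22 (mod 83) gives 443544833t ≡ 62 (mod 83), and since 54⁻¹ ≡ 20 (mod 83), t ≡ 78. Hence x ≡ 325891492 + 443544833·78 = 34922388466 (mod 36814221139).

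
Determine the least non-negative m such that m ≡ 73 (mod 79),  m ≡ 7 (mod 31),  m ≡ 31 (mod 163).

302722

From m ≡ 73 (mod 79) write m = 73 + 79t. Substituting into m ≡ 7 (mod 31) gives 79t ≡ 27 (mod 31), and since 17⁻¹ ≡ 11 (mod 31), t ≡ 18. Hence m ≡ 73 + 79·18 = 1495 (mod 2449).
From m ≡ 1495 (mod 2449) write m = 1495 + 2449t. Substituting into m ≡ 31 (mod 163) gives 2449t ≡ 3 (mod 163), and since 4⁻¹ ≡ 41 (mod 163), t ≡ 123. Hence m ≡ 1495 + 2449·123 = 302722 (mod 399187).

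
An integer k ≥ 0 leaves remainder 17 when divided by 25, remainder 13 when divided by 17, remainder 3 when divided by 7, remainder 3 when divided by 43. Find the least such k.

From k ≡ 17 (mod 25) write k = 17 + 25t. Substituting into k ≡ 13 (mod 17) gives 25t ≡ 13 (mod 17), and since 8⁻¹ ≡ 15 (mod 17), t ≡ 8. Hence k ≡ 17 + 25·8 = 217 (mod 425).
From k ≡ 217 (mod 425) write k = 217 + 425t. Substituting into k ≡ 3 (mod 7) gives 425t ≡ 3 (mod 7), and since 5⁻¹ ≡ 3 (mod 7), t ≡ 2. Hence k ≡ 217 + 425·2 = 1067 (mod 2975).
From k ≡ 1067 (mod 2975) write k = 1067 + 2975t. Substituting into k ≡ 3 (mod 43) gives 2975t ≡ 11 (mod 43), and since 8⁻¹ ≡ 27 (mod 43), t ≡ 39. Hence k ≡ 1067 + 2975·39 = 117092 (mod 127925).

117092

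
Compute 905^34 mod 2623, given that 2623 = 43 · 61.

Mod 43: 905 ≡ 2; 2^34 ≡ 21 (mod 43).
Mod 61: 905 ≡ 51; 51^34 ≡ 4 (mod 61).
Combine by CRT: x ≡ 21 (mod 43), x ≡ 4 (mod 61) ⇒ x ≡ 1956 (mod 2623).

1956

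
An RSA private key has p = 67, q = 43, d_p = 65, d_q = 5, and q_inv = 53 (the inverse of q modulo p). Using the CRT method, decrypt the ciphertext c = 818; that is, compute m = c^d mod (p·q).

m₁ = c^(d_p) mod p: c ≡ 14 (mod 67), and 14^65 mod 67 = 24.
m₂ = c^(d_q) mod q: c ≡ 1 (mod 43), and 1^5 mod 43 = 1.
h = q_inv·(m₁ − m₂) mod p = 53·(24 − 1) mod 67 = 13.
m = m₂ + h·q = 1 + 13·43 = 560.

560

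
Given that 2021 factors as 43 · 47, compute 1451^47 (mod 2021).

Mod 43: 1451 ≡ 32; by Fermat, exponent reduces to 47 mod 42 = 5; 32^5 ≡ 27 (mod 43).
Mod 47: 1451 ≡ 41; by Fermat, exponent reduces to 47 mod 46 = 1; 41^1 ≡ 41 (mod 47).
Combine by CRT: x ≡ 27 (mod 43), x ≡ 41 (mod 47) ⇒ x ≡ 887 (mod 2021).

887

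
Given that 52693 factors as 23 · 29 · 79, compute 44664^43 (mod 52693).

Mod 23: 44664 ≡ 21; by Fermat, exponent reduces to 43 mod 22 = 21; 21^21 ≡ 11 (mod 23).
Mod 29: 44664 ≡ 4; by Fermat, exponent reduces to 43 mod 28 = 15; 4^15 ≡ 4 (mod 29).
Mod 79: 44664 ≡ 29; 29^43 ≡ 6 (mod 79).
Combine by CRT: x ≡ 11 (mod 23), x ≡ 4 (mod 29), x ≡ 6 (mod 79) ⇒ x ≡ 15490 (mod 52693).

15490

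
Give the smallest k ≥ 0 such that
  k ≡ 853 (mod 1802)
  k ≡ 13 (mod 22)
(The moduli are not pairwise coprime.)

gcd(1802, 22) = 2 and 2 | (13 − 853), so the pair is consistent; merging gives k ≡ 4457 (mod 19822), where 19822 = lcm(1802, 22).
The solution is unique modulo lcm(1802, 22) = 19822.

4457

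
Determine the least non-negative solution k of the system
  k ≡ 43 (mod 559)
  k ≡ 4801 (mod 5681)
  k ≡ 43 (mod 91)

266127

gcd(559, 5681) = 13 and 13 | (4801 − 43), so the pair is consistent; merging gives k ≡ 21844 (mod 244283), where 244283 = lcm(559, 5681).
gcd(244283, 91) = 13 and 13 | (43 − 21844), so the pair is consistent; merging gives k ≡ 266127 (mod 1709981), where 1709981 = lcm(244283, 91).
The solution is unique modulo lcm(559, 5681, 91) = 1709981.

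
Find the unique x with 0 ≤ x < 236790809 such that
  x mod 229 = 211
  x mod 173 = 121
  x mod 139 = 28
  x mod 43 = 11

From x ≡ 211 (mod 229) write x = 211 + 229t. Substituting into x ≡ 121 (mod 173) gives 229t ≡ 83 (mod 173), and since 56⁻¹ ≡ 34 (mod 173), t ≡ 54. Hence x ≡ 211 + 229·54 = 12577 (mod 39617).
From x ≡ 12577 (mod 39617) write x = 12577 + 39617t. Substituting into x ≡ 28 (mod 139) gives 39617t ≡ 100 (mod 139), and since 2⁻¹ ≡ 70 (mod 139), t ≡ 50. Hence x ≡ 12577 + 39617·50 = 1993427 (mod 5506763).
From x ≡ 1993427 (mod 5506763) write x = 1993427 + 5506763t. Substituting into x ≡ 11 (mod 43) gives 5506763t ≡ 21 (mod 43), and since 11⁻¹ ≡ 4 (mod 43), t ≡ 41. Hence x ≡ 1993427 + 5506763·41 = 227770710 (mod 236790809).

227770710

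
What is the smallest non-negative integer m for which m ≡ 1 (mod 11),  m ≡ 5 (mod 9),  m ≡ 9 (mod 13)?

The moduli are pairwise coprime; N = 11·9·13 = 1287.
N/11 = 117; 117 ≡ 7 (mod 11); 7·8 ≡ 1, so inverse 8.
N/9 = 143; 143 ≡ 8 (mod 9); 8·8 ≡ 1, so inverse 8.
N/13 = 99; 99 ≡ 8 (mod 13); 8·5 ≡ 1, so inverse 5.
m ≡ 1·117·8 + 5·143·8 + 9·99·5 = 11111.
11111 mod 1287 = 815.

815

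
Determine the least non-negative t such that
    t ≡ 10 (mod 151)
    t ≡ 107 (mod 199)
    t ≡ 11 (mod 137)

The moduli are pairwise coprime; N = 151·199·137 = 4116713.
N/151 = 27263; 27263 ≡ 83 (mod 151); 83·131 ≡ 1, so inverse 131.
N/199 = 20687; 20687 ≡ 190 (mod 199); 190·22 ≡ 1, so inverse 22.
N/137 = 30049; 30049 ≡ 46 (mod 137); 46·3 ≡ 1, so inverse 3.
t ≡ 10·27263·131 + 107·20687·22 + 11·30049·3 = 85403345.
85403345 mod 4116713 = 3069085.

3069085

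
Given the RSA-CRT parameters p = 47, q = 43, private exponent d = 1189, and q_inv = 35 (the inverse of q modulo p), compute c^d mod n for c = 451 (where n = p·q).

d_p = d mod (p−1) = 1189 mod 46 = 39; d_q = d mod (q−1) = 13.
m₁ = c^(d_p) mod p: c ≡ 28 (mod 47), and 28^39 mod 47 = 36.
m₂ = c^(d_q) mod q: c ≡ 21 (mod 43), and 21^13 mod 43 = 41.
h = q_inv·(m₁ − m₂) mod p = 35·(36 − 41) mod 47 = 13.
m = m₂ + h·q = 41 + 13·43 = 600.

600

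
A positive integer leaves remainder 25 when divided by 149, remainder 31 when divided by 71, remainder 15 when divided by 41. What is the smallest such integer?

The moduli are pairwise coprime; M = 149·71·41 = 433739.
M/149 = 2911; 2911 ≡ 80 (mod 149); 80·95 ≡ 1, so inverse 95.
M/71 = 6109; 6109 ≡ 3 (mod 71); 3·24 ≡ 1, so inverse 24.
M/41 = 10579; 10579 ≡ 1 (mod 41), inverse 1.
n ≡ 25·2911·95 + 31·6109·24 + 15·10579·1 = 11617406.
11617406 mod 433739 = 340192.

340192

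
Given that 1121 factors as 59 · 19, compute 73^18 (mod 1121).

Mod 59: 73 ≡ 14; 14^18 ≡ 12 (mod 59).
Mod 19: 73 ≡ 16; since 18 | 18, by Fermat 16^18 ≡ 1 (mod 19).
Combine by CRT: x ≡ 12 (mod 59), x ≡ 1 (mod 19) ⇒ x ≡ 248 (mod 1121).

248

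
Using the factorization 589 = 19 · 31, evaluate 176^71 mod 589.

Mod 19: 176 ≡ 5; by Fermat, exponent reduces to 71 mod 18 = 17; 5^17 ≡ 4 (mod 19).
Mod 31: 176 ≡ 21; by Fermat, exponent reduces to 71 mod 30 = 11; 21^11 ≡ 12 (mod 31).
Combine by CRT: x ≡ 4 (mod 19), x ≡ 12 (mod 31) ⇒ x ≡ 384 (mod 589).

384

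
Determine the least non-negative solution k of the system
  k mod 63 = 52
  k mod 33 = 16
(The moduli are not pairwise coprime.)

115

gcd(63, 33) = 3 and 3 | (16 − 52), so the pair is consistent; merging gives k ≡ 115 (mod 693), where 693 = lcm(63, 33).
The solution is unique modulo lcm(63, 33) = 693.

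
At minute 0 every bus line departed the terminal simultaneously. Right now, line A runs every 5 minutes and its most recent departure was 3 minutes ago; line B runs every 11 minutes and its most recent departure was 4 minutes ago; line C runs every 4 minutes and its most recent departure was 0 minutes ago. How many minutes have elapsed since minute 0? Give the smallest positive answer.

48

The moduli are pairwise coprime; N = 5·11·4 = 220.
N/5 = 44; 44 ≡ 4 (mod 5); 4·4 ≡ 1, so inverse 4.
N/11 = 20; 20 ≡ 9 (mod 11); 9·5 ≡ 1, so inverse 5.
N/4 = 55; 55 ≡ 3 (mod 4); 3·3 ≡ 1, so inverse 3.
t ≡ 3·44·4 + 4·20·5 + 0·55·3 = 928.
928 mod 220 = 48.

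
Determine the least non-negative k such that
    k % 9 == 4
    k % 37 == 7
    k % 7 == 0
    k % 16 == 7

24871

From k ≡ 4 (mod 9) write k = 4 + 9t. Substituting into k ≡ 7 (mod 37) gives 9t ≡ 3 (mod 37), and since 9⁻¹ ≡ 33 (mod 37), t ≡ 25. Hence k ≡ 4 + 9·25 = 229 (mod 333).
From k ≡ 229 (mod 333) write k = 229 + 333t. Substituting into k ≡ 0 (mod 7) gives 333t ≡ 2 (mod 7), and since 4⁻¹ ≡ 2 (mod 7), t ≡ 4. Hence k ≡ 229 + 333·4 = 1561 (mod 2331).
From k ≡ 1561 (mod 2331) write k = 1561 + 2331t. Substituting into k ≡ 7 (mod 16) gives 2331t ≡ 14 (mod 16), and since 11⁻¹ ≡ 3 (mod 16), t ≡ 10. Hence k ≡ 1561 + 2331·10 = 24871 (mod 37296).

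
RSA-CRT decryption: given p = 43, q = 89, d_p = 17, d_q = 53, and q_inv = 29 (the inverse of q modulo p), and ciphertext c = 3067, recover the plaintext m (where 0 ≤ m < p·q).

m₁ = c^(d_p) mod p: c ≡ 14 (mod 43), and 14^17 mod 43 = 38.
m₂ = c^(d_q) mod q: c ≡ 41 (mod 89), and 41^53 mod 89 = 23.
h = q_inv·(m₁ − m₂) mod p = 29·(38 − 23) mod 43 = 5.
m = m₂ + h·q = 23 + 5·89 = 468.

468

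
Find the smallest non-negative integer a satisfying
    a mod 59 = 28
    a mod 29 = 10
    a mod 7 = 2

From a ≡ 28 (mod 59) write a = 28 + 59t. Substituting into a ≡ 10 (mod 29) gives 59t ≡ 11 (mod 29), and since 1⁻¹ ≡ 1 (mod 29), t ≡ 11. Hence a ≡ 28 + 59·11 = 677 (mod 1711).
From a ≡ 677 (mod 1711) write a = 677 + 1711t. Substituting into a ≡ 2 (mod 7) gives 1711t ≡ 4 (mod 7), and since 3⁻¹ ≡ 5 (mod 7), t ≡ 6. Hence a ≡ 677 + 1711·6 = 10943 (mod 11977).

10943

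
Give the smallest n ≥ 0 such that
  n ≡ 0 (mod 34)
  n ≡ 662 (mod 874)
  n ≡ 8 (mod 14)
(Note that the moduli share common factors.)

64464

Combine the congruences pairwise.
gcd(34, 874) = 2 and 2 | (662 − 0), so the pair is consistent; merging gives n ≡ 5032 (mod 14858), where 14858 = lcm(34, 874).
gcd(14858, 14) = 2 and 2 | (8 − 5032), so the pair is consistent; merging gives n ≡ 64464 (mod 104006), where 104006 = lcm(14858, 14).
The solution is unique modulo lcm(34, 874, 14) = 104006.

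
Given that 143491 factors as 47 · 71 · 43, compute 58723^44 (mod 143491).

113272

Mod 47: 58723 ≡ 20; 20^44 ≡ 2 (mod 47).
Mod 71: 58723 ≡ 6; 6^44 ≡ 27 (mod 71).
Mod 43: 58723 ≡ 28; by Fermat, exponent reduces to 44 mod 42 = 2; 28^2 ≡ 10 (mod 43).
Combine by CRT: x ≡ 2 (mod 47), x ≡ 27 (mod 71), x ≡ 10 (mod 43) ⇒ x ≡ 113272 (mod 143491).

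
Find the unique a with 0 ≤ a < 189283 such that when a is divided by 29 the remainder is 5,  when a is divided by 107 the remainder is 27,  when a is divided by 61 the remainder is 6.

101998

The moduli are pairwise coprime; N = 29·107·61 = 189283.
N/29 = 6527; 6527 ≡ 2 (mod 29); 2·15 ≡ 1, so inverse 15.
N/107 = 1769; 1769 ≡ 57 (mod 107); 57·92 ≡ 1, so inverse 92.
N/61 = 3103; 3103 ≡ 53 (mod 61); 53·38 ≡ 1, so inverse 38.
a ≡ 5·6527·15 + 27·1769·92 + 6·3103·38 = 5591205.
5591205 mod 189283 = 101998.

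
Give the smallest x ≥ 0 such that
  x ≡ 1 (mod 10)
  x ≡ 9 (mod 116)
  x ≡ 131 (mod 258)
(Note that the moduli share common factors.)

53021

Combine the congruences pairwise.
gcd(10, 116) = 2 and 2 | (9 − 1), so the pair is consistent; merging gives x ≡ 241 (mod 580), where 580 = lcm(10, 116).
gcd(580, 258) = 2 and 2 | (131 − 241), so the pair is consistent; merging gives x ≡ 53021 (mod 74820), where 74820 = lcm(580, 258).
The solution is unique modulo lcm(10, 116, 258) = 74820.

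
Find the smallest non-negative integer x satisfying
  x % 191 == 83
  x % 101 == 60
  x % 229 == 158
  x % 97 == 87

129509734

The moduli are pairwise coprime; N = 191·101·229·97 = 428510983.
N/191 = 2243513; 2243513 ≡ 27 (mod 191); 27·92 ≡ 1, so inverse 92.
N/101 = 4242683; 4242683 ≡ 77 (mod 101); 77·21 ≡ 1, so inverse 21.
N/229 = 1871227; 1871227 ≡ 68 (mod 229); 68·64 ≡ 1, so inverse 64.
N/97 = 4417639; 4417639 ≡ 65 (mod 97); 65·3 ≡ 1, so inverse 3.
x ≡ 83·2243513·92 + 60·4242683·21 + 158·1871227·64 + 87·4417639·3 = 42552097051.
42552097051 mod 428510983 = 129509734.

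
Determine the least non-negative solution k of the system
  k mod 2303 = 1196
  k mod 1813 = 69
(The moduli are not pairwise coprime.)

gcd(2303, 1813) = 49 and 49 | (69 − 1196), so the pair is consistent; merging gives k ≡ 72589 (mod 85211), where 85211 = lcm(2303, 1813).
The solution is unique modulo lcm(2303, 1813) = 85211.

72589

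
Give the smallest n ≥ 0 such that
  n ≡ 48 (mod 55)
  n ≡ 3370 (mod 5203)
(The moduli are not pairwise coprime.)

8573

Combine the congruences pairwise.
gcd(55, 5203) = 11 and 11 | (3370 − 48), so the pair is consistent; merging gives n ≡ 8573 (mod 26015), where 26015 = lcm(55, 5203).
The solution is unique modulo lcm(55, 5203) = 26015.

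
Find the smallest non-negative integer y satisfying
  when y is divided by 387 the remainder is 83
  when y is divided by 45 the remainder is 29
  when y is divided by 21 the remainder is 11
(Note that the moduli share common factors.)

5114

Combine the congruences pairwise.
gcd(387, 45) = 9 and 9 | (29 − 83), so the pair is consistent; merging gives y ≡ 1244 (mod 1935), where 1935 = lcm(387, 45).
gcd(1935, 21) = 3 and 3 | (11 − 1244), so the pair is consistent; merging gives y ≡ 5114 (mod 13545), where 13545 = lcm(1935, 21).
The solution is unique modulo lcm(387, 45, 21) = 13545.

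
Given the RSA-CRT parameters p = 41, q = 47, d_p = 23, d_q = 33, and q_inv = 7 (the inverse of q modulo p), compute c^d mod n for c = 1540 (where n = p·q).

m₁ = c^(d_p) mod p: c ≡ 23 (mod 41), and 23^23 mod 41 = 31.
m₂ = c^(d_q) mod q: c ≡ 36 (mod 47), and 36^33 mod 47 = 42.
h = q_inv·(m₁ − m₂) mod p = 7·(31 − 42) mod 41 = 5.
m = m₂ + h·q = 42 + 5·47 = 277.

277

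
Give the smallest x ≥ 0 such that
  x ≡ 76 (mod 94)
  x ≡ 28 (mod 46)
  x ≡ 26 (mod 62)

21602

gcd(94, 46) = 2 and 2 | (28 − 76), so the pair is consistent; merging gives x ≡ 2144 (mod 2162), where 2162 = lcm(94, 46).
gcd(2162, 62) = 2 and 2 | (26 − 2144), so the pair is consistent; merging gives x ≡ 21602 (mod 67022), where 67022 = lcm(2162, 62).
The solution is unique modulo lcm(94, 46, 62) = 67022.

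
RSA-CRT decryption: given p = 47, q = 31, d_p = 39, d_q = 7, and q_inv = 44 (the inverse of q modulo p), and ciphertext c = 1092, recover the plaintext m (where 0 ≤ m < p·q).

1454

m₁ = c^(d_p) mod p: c ≡ 11 (mod 47), and 11^39 mod 47 = 44.
m₂ = c^(d_q) mod q: c ≡ 7 (mod 31), and 7^7 mod 31 = 28.
h = q_inv·(m₁ − m₂) mod p = 44·(44 − 28) mod 47 = 46.
m = m₂ + h·q = 28 + 46·31 = 1454.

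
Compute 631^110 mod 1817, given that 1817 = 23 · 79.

Mod 23: 631 ≡ 10; since 22 | 110, by Fermat 10^110 ≡ 1 (mod 23).
Mod 79: 631 ≡ 78; by Fermat, exponent reduces to 110 mod 78 = 32; 78^32 ≡ 1 (mod 79).
Combine by CRT: x ≡ 1 (mod 23), x ≡ 1 (mod 79) ⇒ x ≡ 1 (mod 1817).

1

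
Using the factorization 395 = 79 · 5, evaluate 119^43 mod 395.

84

Mod 79: 119 ≡ 40; 40^43 ≡ 5 (mod 79).
Mod 5: 119 ≡ 4; by Fermat, exponent reduces to 43 mod 4 = 3; 4^3 ≡ 4 (mod 5).
Combine by CRT: x ≡ 5 (mod 79), x ≡ 4 (mod 5) ⇒ x ≡ 84 (mod 395).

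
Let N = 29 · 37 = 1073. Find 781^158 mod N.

419

Mod 29: 781 ≡ 27; by Fermat, exponent reduces to 158 mod 28 = 18; 27^18 ≡ 13 (mod 29).
Mod 37: 781 ≡ 4; by Fermat, exponent reduces to 158 mod 36 = 14; 4^14 ≡ 12 (mod 37).
Combine by CRT: x ≡ 13 (mod 29), x ≡ 12 (mod 37) ⇒ x ≡ 419 (mod 1073).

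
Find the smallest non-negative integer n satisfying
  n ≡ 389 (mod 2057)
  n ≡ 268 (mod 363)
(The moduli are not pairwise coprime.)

2446

gcd(2057, 363) = 121 and 121 | (268 − 389), so the pair is consistent; merging gives n ≡ 2446 (mod 6171), where 6171 = lcm(2057, 363).
The solution is unique modulo lcm(2057, 363) = 6171.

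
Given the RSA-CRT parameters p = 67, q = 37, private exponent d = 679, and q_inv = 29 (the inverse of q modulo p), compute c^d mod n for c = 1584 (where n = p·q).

1410

d_p = d mod (p−1) = 679 mod 66 = 19; d_q = d mod (q−1) = 31.
m₁ = c^(d_p) mod p: c ≡ 43 (mod 67), and 43^19 mod 67 = 3.
m₂ = c^(d_q) mod q: c ≡ 30 (mod 37), and 30^31 mod 37 = 4.
h = q_inv·(m₁ − m₂) mod p = 29·(3 − 4) mod 67 = 38.
m = m₂ + h·q = 4 + 38·37 = 1410.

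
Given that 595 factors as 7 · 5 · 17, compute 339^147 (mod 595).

Mod 7: 339 ≡ 3; by Fermat, exponent reduces to 147 mod 6 = 3; 3^3 ≡ 6 (mod 7).
Mod 5: 339 ≡ 4; by Fermat, exponent reduces to 147 mod 4 = 3; 4^3 ≡ 4 (mod 5).
Mod 17: 339 ≡ 16; by Fermat, exponent reduces to 147 mod 16 = 3; 16^3 ≡ 16 (mod 17).
Combine by CRT: x ≡ 6 (mod 7), x ≡ 4 (mod 5), x ≡ 16 (mod 17) ⇒ x ≡ 594 (mod 595).

594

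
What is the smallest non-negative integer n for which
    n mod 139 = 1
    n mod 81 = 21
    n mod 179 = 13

987735

The moduli are pairwise coprime; M = 139·81·179 = 2015361.
M/139 = 14499; 14499 ≡ 43 (mod 139); 43·97 ≡ 1, so inverse 97.
M/81 = 24881; 24881 ≡ 14 (mod 81); 14·29 ≡ 1, so inverse 29.
M/179 = 11259; 11259 ≡ 161 (mod 179); 161·169 ≡ 1, so inverse 169.
n ≡ 1·14499·97 + 21·24881·29 + 13·11259·169 = 41294955.
41294955 mod 2015361 = 987735.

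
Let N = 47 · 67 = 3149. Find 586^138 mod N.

Mod 47: 586 ≡ 22; since 46 | 138, by Fermat 22^138 ≡ 1 (mod 47).
Mod 67: 586 ≡ 50; by Fermat, exponent reduces to 138 mod 66 = 6; 50^6 ≡ 15 (mod 67).
Combine by CRT: x ≡ 1 (mod 47), x ≡ 15 (mod 67) ⇒ x ≡ 283 (mod 3149).

283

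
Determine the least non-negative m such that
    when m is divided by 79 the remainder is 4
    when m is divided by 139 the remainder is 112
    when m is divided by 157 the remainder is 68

1089177

From m ≡ 4 (mod 79) write m = 4 + 79t. Substituting into m ≡ 112 (mod 139) gives 79t ≡ 108 (mod 139), and since 79⁻¹ ≡ 44 (mod 139), t ≡ 26. Hence m ≡ 4 + 79·26 = 2058 (mod 10981).
From m ≡ 2058 (mod 10981) write m = 2058 + 10981t. Substituting into m ≡ 68 (mod 157) gives 10981t ≡ 51 (mod 157), and since 148⁻¹ ≡ 122 (mod 157), t ≡ 99. Hence m ≡ 2058 + 10981·99 = 1089177 (mod 1724017).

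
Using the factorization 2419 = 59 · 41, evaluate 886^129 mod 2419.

Mod 59: 886 ≡ 1; by Fermat, exponent reduces to 129 mod 58 = 13; 1^13 ≡ 1 (mod 59).
Mod 41: 886 ≡ 25; by Fermat, exponent reduces to 129 mod 40 = 9; 25^9 ≡ 23 (mod 41).
Combine by CRT: x ≡ 1 (mod 59), x ≡ 23 (mod 41) ⇒ x ≡ 1417 (mod 2419).

1417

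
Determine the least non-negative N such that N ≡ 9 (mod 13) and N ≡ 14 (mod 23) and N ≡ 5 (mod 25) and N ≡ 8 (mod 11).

74005

From N ≡ 9 (mod 13) write N = 9 + 13t. Substituting into N ≡ 14 (mod 23) gives 13t ≡ 5 (mod 23), and since 13⁻¹ ≡ 16 (mod 23), t ≡ 11. Hence N ≡ 9 + 13·11 = 152 (mod 299).
From N ≡ 152 (mod 299) write N = 152 + 299t. Substituting into N ≡ 5 (mod 25) gives 299t ≡ 3 (mod 25), and since 24⁻¹ ≡ 24 (mod 25), t ≡ 22. Hence N ≡ 152 + 299·22 = 6730 (mod 7475).
From N ≡ 6730 (mod 7475) write N = 6730 + 7475t. Substituting into N ≡ 8 (mod 11) gives 7475t ≡ 10 (mod 11), and since 6⁻¹ ≡ 2 (mod 11), t ≡ 9. Hence N ≡ 6730 + 7475·9 = 74005 (mod 82225).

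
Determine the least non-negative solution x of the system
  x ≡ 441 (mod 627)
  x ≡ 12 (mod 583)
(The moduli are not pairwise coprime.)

gcd(627, 583) = 11 and 11 | (12 − 441), so the pair is consistent; merging gives x ≡ 19251 (mod 33231), where 33231 = lcm(627, 583).
The solution is unique modulo lcm(627, 583) = 33231.

19251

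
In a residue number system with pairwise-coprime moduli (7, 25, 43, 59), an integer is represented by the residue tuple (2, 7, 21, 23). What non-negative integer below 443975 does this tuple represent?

368832

The moduli are pairwise coprime; N = 7·25·43·59 = 443975.
N/7 = 63425; 63425 ≡ 5 (mod 7); 5·3 ≡ 1, so inverse 3.
N/25 = 17759; 17759 ≡ 9 (mod 25); 9·14 ≡ 1, so inverse 14.
N/43 = 10325; 10325 ≡ 5 (mod 43); 5·26 ≡ 1, so inverse 26.
N/59 = 7525; 7525 ≡ 32 (mod 59); 32·24 ≡ 1, so inverse 24.
x ≡ 2·63425·3 + 7·17759·14 + 21·10325·26 + 23·7525·24 = 11912182.
11912182 mod 443975 = 368832.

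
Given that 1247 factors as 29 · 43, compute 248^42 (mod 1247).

Mod 29: 248 ≡ 16; by Fermat, exponent reduces to 42 mod 28 = 14; 16^14 ≡ 1 (mod 29).
Mod 43: 248 ≡ 33; since 42 | 42, by Fermat 33^42 ≡ 1 (mod 43).
Combine by CRT: x ≡ 1 (mod 29), x ≡ 1 (mod 43) ⇒ x ≡ 1 (mod 1247).

1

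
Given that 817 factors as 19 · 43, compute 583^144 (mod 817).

514

Mod 19: 583 ≡ 13; since 18 | 144, by Fermat 13^144 ≡ 1 (mod 19).
Mod 43: 583 ≡ 24; by Fermat, exponent reduces to 144 mod 42 = 18; 24^18 ≡ 41 (mod 43).
Combine by CRT: x ≡ 1 (mod 19), x ≡ 41 (mod 43) ⇒ x ≡ 514 (mod 817).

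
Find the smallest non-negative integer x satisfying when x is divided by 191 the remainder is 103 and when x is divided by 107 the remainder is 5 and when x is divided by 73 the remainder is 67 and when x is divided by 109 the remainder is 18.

From x ≡ 103 (mod 191) write x = 103 + 191t. Substituting into x ≡ 5 (mod 107) gives 191t ≡ 9 (mod 107), and since 84⁻¹ ≡ 93 (mod 107), t ≡ 88. Hence x ≡ 103 + 191·88 = 16911 (mod 20437).
From x ≡ 16911 (mod 20437) write x = 16911 + 20437t. Substituting into x ≡ 67 (mod 73) gives 20437t ≡ 19 (mod 73), and since 70⁻¹ ≡ 24 (mod 73), t ≡ 18. Hence x ≡ 16911 + 20437·18 = 384777 (mod 1491901).
From x ≡ 384777 (mod 1491901) write x = 384777 + 1491901t. Substituting into x ≡ 18 (mod 109) gives 1491901t ≡ 11 (mod 109), and since 18⁻¹ ≡ 103 (mod 109), t ≡ 43. Hence x ≡ 384777 + 1491901·43 = 64536520 (mod 162617209).

64536520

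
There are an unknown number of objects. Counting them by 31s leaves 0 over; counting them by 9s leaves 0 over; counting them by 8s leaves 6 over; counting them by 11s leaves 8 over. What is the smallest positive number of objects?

The moduli are pairwise coprime; M = 31·9·8·11 = 24552.
M/31 = 792; 792 ≡ 17 (mod 31); 17·11 ≡ 1, so inverse 11.
M/9 = 2728; 2728 ≡ 1 (mod 9), inverse 1.
M/8 = 3069; 3069 ≡ 5 (mod 8); 5·5 ≡ 1, so inverse 5.
M/11 = 2232; 2232 ≡ 10 (mod 11); 10·10 ≡ 1, so inverse 10.
N ≡ 0·792·11 + 0·2728·1 + 6·3069·5 + 8·2232·10 = 270630.
270630 mod 24552 = 558.

558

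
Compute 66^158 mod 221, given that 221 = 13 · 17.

Mod 13: 66 ≡ 1; by Fermat, exponent reduces to 158 mod 12 = 2; 1^2 ≡ 1 (mod 13).
Mod 17: 66 ≡ 15; by Fermat, exponent reduces to 158 mod 16 = 14; 15^14 ≡ 13 (mod 17).
Combine by CRT: x ≡ 1 (mod 13), x ≡ 13 (mod 17) ⇒ x ≡ 183 (mod 221).

183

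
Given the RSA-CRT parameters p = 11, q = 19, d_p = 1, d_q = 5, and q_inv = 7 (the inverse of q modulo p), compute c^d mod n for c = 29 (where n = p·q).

m₁ = c^(d_p) mod p: c ≡ 7 (mod 11), and 7^1 mod 11 = 7.
m₂ = c^(d_q) mod q: c ≡ 10 (mod 19), and 10^5 mod 19 = 3.
h = q_inv·(m₁ − m₂) mod p = 7·(7 − 3) mod 11 = 6.
m = m₂ + h·q = 3 + 6·19 = 117.

117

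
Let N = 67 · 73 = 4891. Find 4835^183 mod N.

4358

Mod 67: 4835 ≡ 11; by Fermat, exponent reduces to 183 mod 66 = 51; 11^51 ≡ 3 (mod 67).
Mod 73: 4835 ≡ 17; by Fermat, exponent reduces to 183 mod 72 = 39; 17^39 ≡ 51 (mod 73).
Combine by CRT: x ≡ 3 (mod 67), x ≡ 51 (mod 73) ⇒ x ≡ 4358 (mod 4891).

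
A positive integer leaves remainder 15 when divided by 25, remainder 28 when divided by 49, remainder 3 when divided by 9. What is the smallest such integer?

5565

Combine the congruences pairwise.
From N ≡ 15 (mod 25) write N = 15 + 25t. Substituting into N ≡ 28 (mod 49) gives 25t ≡ 13 (mod 49), and since 25⁻¹ ≡ 2 (mod 49), t ≡ 26. Hence N ≡ 15 + 25·26 = 665 (mod 1225).
From N ≡ 665 (mod 1225) write N = 665 + 1225t. Substituting into N ≡ 3 (mod 9) gives 1225t ≡ 4 (mod 9), and since 1⁻¹ ≡ 1 (mod 9), t ≡ 4. Hence N ≡ 665 + 1225·4 = 5565 (mod 11025).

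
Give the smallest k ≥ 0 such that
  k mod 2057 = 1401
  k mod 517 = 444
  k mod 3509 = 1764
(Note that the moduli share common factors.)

gcd(2057, 517) = 11 and 11 | (444 − 1401), so the pair is consistent; merging gives k ≡ 83681 (mod 96679), where 96679 = lcm(2057, 517).
gcd(96679, 3509) = 121 and 121 | (1764 − 83681), so the pair is consistent; merging gives k ≡ 373718 (mod 2803691), where 2803691 = lcm(96679, 3509).
The solution is unique modulo lcm(2057, 517, 3509) = 2803691.

373718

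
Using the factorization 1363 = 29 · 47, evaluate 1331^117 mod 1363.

Mod 29: 1331 ≡ 26; by Fermat, exponent reduces to 117 mod 28 = 5; 26^5 ≡ 18 (mod 29).
Mod 47: 1331 ≡ 15; by Fermat, exponent reduces to 117 mod 46 = 25; 15^25 ≡ 10 (mod 47).
Combine by CRT: x ≡ 18 (mod 29), x ≡ 10 (mod 47) ⇒ x ≡ 1091 (mod 1363).

1091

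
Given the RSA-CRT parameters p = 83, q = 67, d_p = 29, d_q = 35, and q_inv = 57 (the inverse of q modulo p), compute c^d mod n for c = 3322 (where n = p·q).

m₁ = c^(d_p) mod p: c ≡ 2 (mod 83), and 2^29 mod 83 = 20.
m₂ = c^(d_q) mod q: c ≡ 39 (mod 67), and 39^35 mod 67 = 47.
h = q_inv·(m₁ − m₂) mod p = 57·(20 − 47) mod 83 = 38.
m = m₂ + h·q = 47 + 38·67 = 2593.

2593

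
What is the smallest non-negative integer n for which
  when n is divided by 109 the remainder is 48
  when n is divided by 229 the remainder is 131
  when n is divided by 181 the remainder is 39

3104913

The moduli are pairwise coprime; M = 109·229·181 = 4517941.
M/109 = 41449; 41449 ≡ 29 (mod 109); 29·94 ≡ 1, so inverse 94.
M/229 = 19729; 19729 ≡ 35 (mod 229); 35·72 ≡ 1, so inverse 72.
M/181 = 24961; 24961 ≡ 164 (mod 181); 164·149 ≡ 1, so inverse 149.
n ≡ 48·41449·94 + 131·19729·72 + 39·24961·149 = 518150187.
518150187 mod 4517941 = 3104913.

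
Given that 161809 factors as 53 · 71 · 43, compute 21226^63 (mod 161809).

Mod 53: 21226 ≡ 26; by Fermat, exponent reduces to 63 mod 52 = 11; 26^11 ≡ 14 (mod 53).
Mod 71: 21226 ≡ 68; 68^63 ≡ 66 (mod 71).
Mod 43: 21226 ≡ 27; by Fermat, exponent reduces to 63 mod 42 = 21; 27^21 ≡ 42 (mod 43).
Combine by CRT: x ≡ 14 (mod 53), x ≡ 66 (mod 71), x ≡ 42 (mod 43) ⇒ x ≡ 158325 (mod 161809).

158325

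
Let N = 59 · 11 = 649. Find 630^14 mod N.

Mod 59: 630 ≡ 40; 40^14 ≡ 21 (mod 59).
Mod 11: 630 ≡ 3; by Fermat, exponent reduces to 14 mod 10 = 4; 3^4 ≡ 4 (mod 11).
Combine by CRT: x ≡ 21 (mod 59), x ≡ 4 (mod 11) ⇒ x ≡ 257 (mod 649).

257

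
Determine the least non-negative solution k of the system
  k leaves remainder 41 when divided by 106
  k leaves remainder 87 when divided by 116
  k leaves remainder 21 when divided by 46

gcd(106, 116) = 2 and 2 | (87 − 41), so the pair is consistent; merging gives k ≡ 783 (mod 6148), where 6148 = lcm(106, 116).
gcd(6148, 46) = 2 and 2 | (21 − 783), so the pair is consistent; merging gives k ≡ 99151 (mod 141404), where 141404 = lcm(6148, 46).
The solution is unique modulo lcm(106, 116, 46) = 141404.

99151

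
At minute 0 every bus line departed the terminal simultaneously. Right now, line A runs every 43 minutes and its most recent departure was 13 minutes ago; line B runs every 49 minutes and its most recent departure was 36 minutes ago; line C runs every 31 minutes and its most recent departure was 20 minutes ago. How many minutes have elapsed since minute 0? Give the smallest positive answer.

The moduli are pairwise coprime; N = 43·49·31 = 65317.
N/43 = 1519; 1519 ≡ 14 (mod 43); 14·40 ≡ 1, so inverse 40.
N/49 = 1333; 1333 ≡ 10 (mod 49); 10·5 ≡ 1, so inverse 5.
N/31 = 2107; 2107 ≡ 30 (mod 31); 30·30 ≡ 1, so inverse 30.
t ≡ 13·1519·40 + 36·1333·5 + 20·2107·30 = 2294020.
2294020 mod 65317 = 7925.

7925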